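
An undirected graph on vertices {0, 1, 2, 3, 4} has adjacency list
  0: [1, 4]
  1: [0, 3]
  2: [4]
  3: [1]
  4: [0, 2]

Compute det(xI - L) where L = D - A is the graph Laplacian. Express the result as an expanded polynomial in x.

x^5 - 8x^4 + 21x^3 - 20x^2 + 5x

With the vertex order [0, 1, 2, 3, 4], the degrees are [2, 2, 1, 1, 2], giving D = diag(2, 2, 1, 1, 2) and L = D - A. Computing det(xI - L) by cofactor expansion (or equivalently via sum-over-permutations) gives x^5 - 8x^4 + 21x^3 - 20x^2 + 5x. Since p(0) = det(-L) = 0, x divides p(x).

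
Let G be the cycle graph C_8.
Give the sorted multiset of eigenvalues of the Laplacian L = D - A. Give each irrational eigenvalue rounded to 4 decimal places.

The graph has 8 vertices and degree multiset [2, 2, 2, 2, 2, 2, 2, 2]; D is the diagonal matrix of degrees and L = D - A. Since every row of L sums to 0, the all-ones vector is in the kernel and 0 is an eigenvalue. The single zero eigenvalue shows the graph is connected. By the matrix-tree theorem the graph has (1/8) * product of the nonzero eigenvalues = 8 spanning trees. The largest eigenvalue, 4, is at most the vertex count 8.

[0, 0.5858, 0.5858, 2, 2, 3.4142, 3.4142, 4]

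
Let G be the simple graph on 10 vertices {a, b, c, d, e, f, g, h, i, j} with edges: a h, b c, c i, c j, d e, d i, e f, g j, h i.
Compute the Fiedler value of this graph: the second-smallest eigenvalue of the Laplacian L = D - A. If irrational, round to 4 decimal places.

Each diagonal entry of L is the vertex degree and each off-diagonal entry is -1 where an edge is present, 0 otherwise; in the order [a, b, c, d, e, f, g, h, i, j] the diagonal is [1, 1, 3, 2, 2, 1, 1, 2, 3, 2]. Computing the eigenvalues of L and sorting gives [0, 0.1859, 0.2989, 0.6329, 1.1826, 2, 2.3183, 3.0437, 3.5861, 4.7517]. The Fiedler value lambda_2 = 0.1859 is strictly positive, so the graph is connected. The eigenvalues sum to 18, which equals trace(L) = 2|E|.

0.1859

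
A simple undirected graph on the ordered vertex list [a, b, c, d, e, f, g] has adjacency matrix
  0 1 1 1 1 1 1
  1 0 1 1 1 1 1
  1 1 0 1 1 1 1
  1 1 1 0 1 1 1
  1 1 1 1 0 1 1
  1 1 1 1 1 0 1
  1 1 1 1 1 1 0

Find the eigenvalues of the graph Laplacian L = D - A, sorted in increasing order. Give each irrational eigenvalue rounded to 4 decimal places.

[0, 7, 7, 7, 7, 7, 7]

Reading degrees in the order [a, b, c, d, e, f, g] gives [6, 6, 6, 6, 6, 6, 6]; set D = diag(6, 6, 6, 6, 6, 6, 6) and form L = D - A. L is symmetric positive semidefinite, so every eigenvalue is real and nonnegative. The single zero eigenvalue shows the graph is connected. By the matrix-tree theorem the graph has (1/7) * product of the nonzero eigenvalues = 16807 spanning trees. The eigenvalues sum to 42, which equals trace(L) = 2|E|.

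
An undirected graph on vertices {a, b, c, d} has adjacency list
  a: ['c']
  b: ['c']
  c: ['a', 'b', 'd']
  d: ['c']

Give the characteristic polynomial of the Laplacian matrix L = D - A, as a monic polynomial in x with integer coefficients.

x^4 - 6x^3 + 9x^2 - 4x

With the vertex order [a, b, c, d], the degrees are [1, 1, 3, 1], giving D = diag(1, 1, 3, 1) and L = D - A. The eigenvalues of L are [0, 1, 1, 4]; the characteristic polynomial is the product of (x - lambda_i), which multiplies out to x^4 - 6x^3 + 9x^2 - 4x. The constant term is 0 because L is singular (the all-ones vector lies in its kernel). By the matrix-tree theorem the graph has (1/4) * product of the nonzero eigenvalues = 1 spanning tree. The eigenvalues sum to 6, which equals trace(L) = 2|E|.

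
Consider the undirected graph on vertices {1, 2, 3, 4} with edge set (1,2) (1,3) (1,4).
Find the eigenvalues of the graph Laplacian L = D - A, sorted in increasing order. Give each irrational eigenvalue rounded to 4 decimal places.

Reading degrees in the order [1, 2, 3, 4] gives [3, 1, 1, 1]; set D = diag(3, 1, 1, 1) and form L = D - A. L is symmetric positive semidefinite, so every eigenvalue is real and nonnegative. There is one zero in the spectrum, matching the 1 component. The largest eigenvalue, 4, is at most the vertex count 4.

[0, 1, 1, 4]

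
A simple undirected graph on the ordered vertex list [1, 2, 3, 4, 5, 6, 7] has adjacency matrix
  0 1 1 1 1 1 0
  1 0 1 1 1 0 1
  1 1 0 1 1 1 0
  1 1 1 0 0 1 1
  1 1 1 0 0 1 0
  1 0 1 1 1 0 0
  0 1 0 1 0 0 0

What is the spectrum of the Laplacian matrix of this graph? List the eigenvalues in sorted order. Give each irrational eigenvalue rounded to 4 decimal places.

Reading degrees in the order [1, 2, 3, 4, 5, 6, 7] gives [5, 5, 5, 5, 4, 4, 2]; set D = diag(5, 5, 5, 5, 4, 4, 2) and form L = D - A. L is symmetric positive semidefinite, so every eigenvalue is real and nonnegative. The largest eigenvalue, 6.6180, is at most the vertex count 7.

[0, 1.8358, 4.3820, 4.7729, 6, 6.3914, 6.6180]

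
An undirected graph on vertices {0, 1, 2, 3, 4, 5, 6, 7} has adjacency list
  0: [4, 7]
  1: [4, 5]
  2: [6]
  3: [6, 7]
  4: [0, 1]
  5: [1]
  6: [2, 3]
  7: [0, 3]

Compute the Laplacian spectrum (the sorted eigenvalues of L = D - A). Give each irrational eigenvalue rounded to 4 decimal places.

Each diagonal entry of L is the vertex degree and each off-diagonal entry is -1 where an edge is present, 0 otherwise; in the order [0, 1, 2, 3, 4, 5, 6, 7] the diagonal is [2, 2, 1, 2, 2, 1, 2, 2]. Since every row of L sums to 0, the all-ones vector is in the kernel and 0 is an eigenvalue. There is one zero in the spectrum, matching the 1 component. By the matrix-tree theorem the graph has (1/8) * product of the nonzero eigenvalues = 1 spanning tree.

[0, 0.1522, 0.5858, 1.2346, 2, 2.7654, 3.4142, 3.8478]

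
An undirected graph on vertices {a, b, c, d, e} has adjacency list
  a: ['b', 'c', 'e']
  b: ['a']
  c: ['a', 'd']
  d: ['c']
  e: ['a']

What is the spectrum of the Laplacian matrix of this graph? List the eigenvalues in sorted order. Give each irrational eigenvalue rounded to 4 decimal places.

With the vertex order [a, b, c, d, e], the degrees are [3, 1, 2, 1, 1], giving D = diag(3, 1, 2, 1, 1) and L = D - A. Since every row of L sums to 0, the all-ones vector is in the kernel and 0 is an eigenvalue. By the matrix-tree theorem the graph has (1/5) * product of the nonzero eigenvalues = 1 spanning tree.

[0, 0.5188, 1, 2.3111, 4.1701]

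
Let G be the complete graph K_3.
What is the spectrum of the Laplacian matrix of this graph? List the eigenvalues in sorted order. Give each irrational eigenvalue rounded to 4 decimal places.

The graph has 3 vertices and degree multiset [2, 2, 2]; D is the diagonal matrix of degrees and L = D - A. Diagonalising L (or applying a numerical eigensolver to the 3x3 matrix) gives the spectrum above. By the matrix-tree theorem the graph has (1/3) * product of the nonzero eigenvalues = 3 spanning trees.

[0, 3, 3]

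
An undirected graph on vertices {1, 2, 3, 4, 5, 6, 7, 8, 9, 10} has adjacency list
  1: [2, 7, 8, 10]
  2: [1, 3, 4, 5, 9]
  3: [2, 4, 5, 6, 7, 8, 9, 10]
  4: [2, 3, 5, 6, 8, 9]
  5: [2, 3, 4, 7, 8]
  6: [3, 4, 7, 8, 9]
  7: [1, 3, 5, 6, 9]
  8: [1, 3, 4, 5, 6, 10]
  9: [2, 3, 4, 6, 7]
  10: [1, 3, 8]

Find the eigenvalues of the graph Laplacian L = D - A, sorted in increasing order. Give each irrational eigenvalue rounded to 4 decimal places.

Reading degrees in the order [1, 2, 3, 4, 5, 6, 7, 8, 9, 10] gives [4, 5, 8, 6, 5, 5, 5, 6, 5, 3]; set D = diag(4, 5, 8, 6, 5, 5, 5, 6, 5, 3) and form L = D - A. The multiplicity of 0 as a Laplacian eigenvalue equals the number of connected components. There is one zero in the spectrum, matching the 1 component. The eigenvalues sum to 52, which equals trace(L) = 2|E|.

[0, 2.4086, 4, 4.2860, 4.7960, 5.2545, 6.7819, 7.4795, 7.8294, 9.1641]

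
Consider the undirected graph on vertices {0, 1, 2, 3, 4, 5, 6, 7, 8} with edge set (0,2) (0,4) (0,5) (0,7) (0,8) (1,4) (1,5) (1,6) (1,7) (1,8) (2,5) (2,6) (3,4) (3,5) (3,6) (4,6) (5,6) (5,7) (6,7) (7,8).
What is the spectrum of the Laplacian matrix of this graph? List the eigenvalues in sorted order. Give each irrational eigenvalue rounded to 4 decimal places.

With the vertex order [0, 1, 2, 3, 4, 5, 6, 7, 8], the degrees are [5, 5, 3, 3, 4, 6, 6, 5, 3], giving D = diag(5, 5, 3, 3, 4, 6, 6, 5, 3) and L = D - A. L is symmetric positive semidefinite, so every eigenvalue is real and nonnegative.

[0, 2.1573, 2.6412, 4.1109, 4.4170, 5.1229, 6.4535, 7.3175, 7.7796]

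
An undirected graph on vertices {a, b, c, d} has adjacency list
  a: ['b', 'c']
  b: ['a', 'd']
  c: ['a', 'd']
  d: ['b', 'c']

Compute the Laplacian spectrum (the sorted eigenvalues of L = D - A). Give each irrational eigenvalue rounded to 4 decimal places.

[0, 2, 2, 4]

With the vertex order [a, b, c, d], the degrees are [2, 2, 2, 2], giving D = diag(2, 2, 2, 2) and L = D - A. The multiplicity of 0 as a Laplacian eigenvalue equals the number of connected components. The largest eigenvalue, 4, is at most the vertex count 4.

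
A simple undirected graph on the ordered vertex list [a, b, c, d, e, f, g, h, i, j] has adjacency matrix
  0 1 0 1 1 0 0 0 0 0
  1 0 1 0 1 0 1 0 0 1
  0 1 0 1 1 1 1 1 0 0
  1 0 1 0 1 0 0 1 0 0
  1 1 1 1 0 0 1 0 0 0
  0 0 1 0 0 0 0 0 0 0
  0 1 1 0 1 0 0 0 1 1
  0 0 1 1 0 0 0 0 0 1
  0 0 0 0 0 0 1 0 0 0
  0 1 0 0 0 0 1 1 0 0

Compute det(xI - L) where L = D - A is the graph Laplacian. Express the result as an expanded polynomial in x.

x^10 - 36x^9 + 552x^8 - 4704x^7 + 24380x^6 - 79028x^5 + 158629x^4 - 187970x^3 + 117965x^2 - 29780x

Reading degrees in the order [a, b, c, d, e, f, g, h, i, j] gives [3, 5, 6, 4, 5, 1, 5, 3, 1, 3]; set D = diag(3, 5, 6, 4, 5, 1, 5, 3, 1, 3) and form L = D - A. Computing det(xI - L) by cofactor expansion (or equivalently via sum-over-permutations) gives x^10 - 36x^9 + 552x^8 - 4704x^7 + 24380x^6 - 79028x^5 + 158629x^4 - 187970x^3 + 117965x^2 - 29780x. Since p(0) = det(-L) = 0, x divides p(x). There is one zero in the spectrum, matching the 1 component.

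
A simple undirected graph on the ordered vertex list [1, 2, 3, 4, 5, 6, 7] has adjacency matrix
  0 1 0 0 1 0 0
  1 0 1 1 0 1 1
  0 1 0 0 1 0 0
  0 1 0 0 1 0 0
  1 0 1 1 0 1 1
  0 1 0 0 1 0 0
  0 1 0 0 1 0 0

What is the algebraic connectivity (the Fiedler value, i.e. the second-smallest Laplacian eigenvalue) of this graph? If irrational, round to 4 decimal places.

2

Reading degrees in the order [1, 2, 3, 4, 5, 6, 7] gives [2, 5, 2, 2, 5, 2, 2]; set D = diag(2, 5, 2, 2, 5, 2, 2) and form L = D - A. The sorted Laplacian eigenvalues are [0, 2, 2, 2, 2, 5, 7]; the algebraic connectivity is the second entry, 2. The largest eigenvalue, 7, is at most the vertex count 7. By the matrix-tree theorem the graph has (1/7) * product of the nonzero eigenvalues = 80 spanning trees.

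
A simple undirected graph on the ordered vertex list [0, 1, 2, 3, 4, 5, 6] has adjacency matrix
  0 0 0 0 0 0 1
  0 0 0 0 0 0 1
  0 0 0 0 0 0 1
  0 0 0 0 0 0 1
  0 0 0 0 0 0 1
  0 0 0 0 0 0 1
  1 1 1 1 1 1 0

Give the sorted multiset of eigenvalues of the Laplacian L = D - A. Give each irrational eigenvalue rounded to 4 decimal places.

[0, 1, 1, 1, 1, 1, 7]

Reading degrees in the order [0, 1, 2, 3, 4, 5, 6] gives [1, 1, 1, 1, 1, 1, 6]; set D = diag(1, 1, 1, 1, 1, 1, 6) and form L = D - A. The multiplicity of 0 as a Laplacian eigenvalue equals the number of connected components. By the matrix-tree theorem the graph has (1/7) * product of the nonzero eigenvalues = 1 spanning tree.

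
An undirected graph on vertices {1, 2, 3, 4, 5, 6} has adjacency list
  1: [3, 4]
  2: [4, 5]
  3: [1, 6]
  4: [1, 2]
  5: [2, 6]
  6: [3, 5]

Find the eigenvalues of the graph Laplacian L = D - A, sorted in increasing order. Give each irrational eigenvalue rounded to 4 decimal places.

[0, 1, 1, 3, 3, 4]

With the vertex order [1, 2, 3, 4, 5, 6], the degrees are [2, 2, 2, 2, 2, 2], giving D = diag(2, 2, 2, 2, 2, 2) and L = D - A. The multiplicity of 0 as a Laplacian eigenvalue equals the number of connected components. The single zero eigenvalue shows the graph is connected.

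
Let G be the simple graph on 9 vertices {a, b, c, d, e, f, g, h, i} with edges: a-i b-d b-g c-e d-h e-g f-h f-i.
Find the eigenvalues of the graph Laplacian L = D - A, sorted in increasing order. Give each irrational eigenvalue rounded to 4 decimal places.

[0, 0.1206, 0.4679, 1, 1.6527, 2.3473, 3, 3.5321, 3.8794]

With the vertex order [a, b, c, d, e, f, g, h, i], the degrees are [1, 2, 1, 2, 2, 2, 2, 2, 2], giving D = diag(1, 2, 1, 2, 2, 2, 2, 2, 2) and L = D - A. L is symmetric positive semidefinite, so every eigenvalue is real and nonnegative. By the matrix-tree theorem the graph has (1/9) * product of the nonzero eigenvalues = 1 spanning tree.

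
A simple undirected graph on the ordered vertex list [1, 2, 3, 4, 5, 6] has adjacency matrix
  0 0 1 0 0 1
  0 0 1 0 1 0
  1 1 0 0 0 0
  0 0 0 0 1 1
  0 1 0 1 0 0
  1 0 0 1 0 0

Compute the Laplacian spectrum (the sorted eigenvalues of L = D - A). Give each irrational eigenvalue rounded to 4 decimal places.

Reading degrees in the order [1, 2, 3, 4, 5, 6] gives [2, 2, 2, 2, 2, 2]; set D = diag(2, 2, 2, 2, 2, 2) and form L = D - A. The multiplicity of 0 as a Laplacian eigenvalue equals the number of connected components.

[0, 1, 1, 3, 3, 4]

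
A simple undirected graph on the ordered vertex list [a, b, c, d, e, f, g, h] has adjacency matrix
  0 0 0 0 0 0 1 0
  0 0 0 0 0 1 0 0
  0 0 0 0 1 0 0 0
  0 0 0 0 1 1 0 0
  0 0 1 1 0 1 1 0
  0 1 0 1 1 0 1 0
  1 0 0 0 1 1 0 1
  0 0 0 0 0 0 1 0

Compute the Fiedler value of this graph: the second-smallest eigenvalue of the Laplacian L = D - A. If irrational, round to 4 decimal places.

Each diagonal entry of L is the vertex degree and each off-diagonal entry is -1 where an edge is present, 0 otherwise; in the order [a, b, c, d, e, f, g, h] the diagonal is [1, 1, 1, 2, 4, 4, 4, 1]. The sorted Laplacian eigenvalues are [0, 0.5858, 0.7639, 1, 1.4384, 3.4142, 5.2361, 5.5616]; the algebraic connectivity is the second entry, 0.5858. The eigenvalues sum to 18, which equals trace(L) = 2|E|.

0.5858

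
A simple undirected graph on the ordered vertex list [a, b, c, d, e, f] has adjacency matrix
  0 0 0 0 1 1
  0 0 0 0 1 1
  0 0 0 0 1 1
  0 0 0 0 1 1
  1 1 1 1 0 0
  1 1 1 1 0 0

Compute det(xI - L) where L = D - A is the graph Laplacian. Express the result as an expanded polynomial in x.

Reading degrees in the order [a, b, c, d, e, f] gives [2, 2, 2, 2, 4, 4]; set D = diag(2, 2, 2, 2, 4, 4) and form L = D - A. L has integer entries, so p(x) = det(xI - L) has integer coefficients. Expanding the determinant yields x^6 - 16x^5 + 96x^4 - 272x^3 + 368x^2 - 192x. Since p(0) = det(-L) = 0, x divides p(x).

x^6 - 16x^5 + 96x^4 - 272x^3 + 368x^2 - 192x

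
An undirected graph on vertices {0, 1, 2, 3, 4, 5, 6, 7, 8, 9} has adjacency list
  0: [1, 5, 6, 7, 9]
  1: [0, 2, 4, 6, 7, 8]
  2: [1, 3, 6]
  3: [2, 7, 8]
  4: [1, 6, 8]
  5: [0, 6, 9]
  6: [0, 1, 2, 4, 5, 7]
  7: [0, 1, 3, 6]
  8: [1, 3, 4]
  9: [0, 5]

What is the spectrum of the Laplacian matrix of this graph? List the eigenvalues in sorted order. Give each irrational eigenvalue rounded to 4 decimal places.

Reading degrees in the order [0, 1, 2, 3, 4, 5, 6, 7, 8, 9] gives [5, 6, 3, 3, 3, 3, 6, 4, 3, 2]; set D = diag(5, 6, 3, 3, 3, 3, 6, 4, 3, 2) and form L = D - A. Since every row of L sums to 0, the all-ones vector is in the kernel and 0 is an eigenvalue. The eigenvalues sum to 38, which equals trace(L) = 2|E|.

[0, 0.9941, 2.2682, 2.7639, 3.2700, 3.6601, 4.4587, 6.0416, 7.2361, 7.3073]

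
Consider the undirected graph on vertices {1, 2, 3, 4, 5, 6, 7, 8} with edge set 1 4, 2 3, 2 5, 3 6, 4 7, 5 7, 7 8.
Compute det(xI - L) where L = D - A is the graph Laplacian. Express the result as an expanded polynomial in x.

With the vertex order [1, 2, 3, 4, 5, 6, 7, 8], the degrees are [1, 2, 2, 2, 2, 1, 3, 1], giving D = diag(1, 2, 2, 2, 2, 1, 3, 1) and L = D - A. L has integer entries, so p(x) = det(xI - L) has integer coefficients. Expanding the determinant yields x^8 - 14x^7 + 77x^6 - 212x^5 + 308x^4 - 228x^3 + 76x^2 - 8x. The constant term is 0 because L is singular (the all-ones vector lies in its kernel).

x^8 - 14x^7 + 77x^6 - 212x^5 + 308x^4 - 228x^3 + 76x^2 - 8x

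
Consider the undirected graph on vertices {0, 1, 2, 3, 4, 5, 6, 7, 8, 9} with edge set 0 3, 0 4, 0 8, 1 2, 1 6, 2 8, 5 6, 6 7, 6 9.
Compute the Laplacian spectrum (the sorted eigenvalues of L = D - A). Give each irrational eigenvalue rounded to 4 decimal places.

Reading degrees in the order [0, 1, 2, 3, 4, 5, 6, 7, 8, 9] gives [3, 2, 2, 1, 1, 1, 4, 1, 2, 1]; set D = diag(3, 2, 2, 1, 1, 1, 4, 1, 2, 1) and form L = D - A. L is symmetric positive semidefinite, so every eigenvalue is real and nonnegative.

[0, 0.1231, 0.6842, 1, 1, 1, 1.7846, 3.0971, 4.2124, 5.0986]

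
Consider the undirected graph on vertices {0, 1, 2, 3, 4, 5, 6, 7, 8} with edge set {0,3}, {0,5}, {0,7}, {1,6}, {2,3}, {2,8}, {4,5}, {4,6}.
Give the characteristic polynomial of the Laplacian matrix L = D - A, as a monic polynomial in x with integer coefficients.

x^9 - 16x^8 + 104x^7 - 354x^6 + 678x^5 - 730x^4 + 416x^3 - 108x^2 + 9x

Each diagonal entry of L is the vertex degree and each off-diagonal entry is -1 where an edge is present, 0 otherwise; in the order [0, 1, 2, 3, 4, 5, 6, 7, 8] the diagonal is [3, 1, 2, 2, 2, 2, 2, 1, 1]. Computing det(xI - L) by cofactor expansion (or equivalently via sum-over-permutations) gives x^9 - 16x^8 + 104x^7 - 354x^6 + 678x^5 - 730x^4 + 416x^3 - 108x^2 + 9x. The constant term is 0 because L is singular (the all-ones vector lies in its kernel). The largest eigenvalue, 4.3699, is at most the vertex count 9.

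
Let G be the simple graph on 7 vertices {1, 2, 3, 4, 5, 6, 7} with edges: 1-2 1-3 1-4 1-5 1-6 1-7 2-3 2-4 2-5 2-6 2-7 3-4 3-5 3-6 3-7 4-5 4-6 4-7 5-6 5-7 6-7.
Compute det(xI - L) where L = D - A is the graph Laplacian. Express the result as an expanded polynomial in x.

With the vertex order [1, 2, 3, 4, 5, 6, 7], the degrees are [6, 6, 6, 6, 6, 6, 6], giving D = diag(6, 6, 6, 6, 6, 6, 6) and L = D - A. L has integer entries, so p(x) = det(xI - L) has integer coefficients. Expanding the determinant yields x^7 - 42x^6 + 735x^5 - 6860x^4 + 36015x^3 - 100842x^2 + 117649x. The coefficient of x^6 equals -trace(L) = -42, matching the sum of degrees.

x^7 - 42x^6 + 735x^5 - 6860x^4 + 36015x^3 - 100842x^2 + 117649x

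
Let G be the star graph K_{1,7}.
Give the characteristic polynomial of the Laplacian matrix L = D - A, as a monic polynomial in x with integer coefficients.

x^8 - 14x^7 + 63x^6 - 140x^5 + 175x^4 - 126x^3 + 49x^2 - 8x

The graph has 8 vertices and degree multiset [7, 1, 1, 1, 1, 1, 1, 1]; D is the diagonal matrix of degrees and L = D - A. L has integer entries, so p(x) = det(xI - L) has integer coefficients. Expanding the determinant yields x^8 - 14x^7 + 63x^6 - 140x^5 + 175x^4 - 126x^3 + 49x^2 - 8x. The constant term is 0 because L is singular (the all-ones vector lies in its kernel). There is one zero in the spectrum, matching the 1 component. The eigenvalues sum to 14, which equals trace(L) = 2|E|.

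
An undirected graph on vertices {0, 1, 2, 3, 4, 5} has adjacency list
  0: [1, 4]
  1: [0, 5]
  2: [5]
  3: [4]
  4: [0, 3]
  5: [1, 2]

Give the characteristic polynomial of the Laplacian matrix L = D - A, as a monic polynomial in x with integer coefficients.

x^6 - 10x^5 + 36x^4 - 56x^3 + 35x^2 - 6x

Reading degrees in the order [0, 1, 2, 3, 4, 5] gives [2, 2, 1, 1, 2, 2]; set D = diag(2, 2, 1, 1, 2, 2) and form L = D - A. Computing det(xI - L) by cofactor expansion (or equivalently via sum-over-permutations) gives x^6 - 10x^5 + 36x^4 - 56x^3 + 35x^2 - 6x. Since p(0) = det(-L) = 0, x divides p(x). The eigenvalues sum to 10, which equals trace(L) = 2|E|. There is one zero in the spectrum, matching the 1 component.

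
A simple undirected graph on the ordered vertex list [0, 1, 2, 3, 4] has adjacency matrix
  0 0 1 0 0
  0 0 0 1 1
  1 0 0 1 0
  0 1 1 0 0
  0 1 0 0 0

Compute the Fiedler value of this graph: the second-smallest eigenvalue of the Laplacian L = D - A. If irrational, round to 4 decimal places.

0.3820

Reading degrees in the order [0, 1, 2, 3, 4] gives [1, 2, 2, 2, 1]; set D = diag(1, 2, 2, 2, 1) and form L = D - A. The smallest Laplacian eigenvalue is always 0. The next one, lambda_2 = 0.3820, measures how hard the graph is to disconnect: larger values mean better connectivity. By the matrix-tree theorem the graph has (1/5) * product of the nonzero eigenvalues = 1 spanning tree.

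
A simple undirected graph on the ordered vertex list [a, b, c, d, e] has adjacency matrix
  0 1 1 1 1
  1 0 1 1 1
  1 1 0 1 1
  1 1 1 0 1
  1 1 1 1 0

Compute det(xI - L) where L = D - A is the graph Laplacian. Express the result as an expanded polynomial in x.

x^5 - 20x^4 + 150x^3 - 500x^2 + 625x

Each diagonal entry of L is the vertex degree and each off-diagonal entry is -1 where an edge is present, 0 otherwise; in the order [a, b, c, d, e] the diagonal is [4, 4, 4, 4, 4]. L has integer entries, so p(x) = det(xI - L) has integer coefficients. Expanding the determinant yields x^5 - 20x^4 + 150x^3 - 500x^2 + 625x. The coefficient of x^4 equals -trace(L) = -20, matching the sum of degrees. There is one zero in the spectrum, matching the 1 component. The eigenvalues sum to 20, which equals trace(L) = 2|E|.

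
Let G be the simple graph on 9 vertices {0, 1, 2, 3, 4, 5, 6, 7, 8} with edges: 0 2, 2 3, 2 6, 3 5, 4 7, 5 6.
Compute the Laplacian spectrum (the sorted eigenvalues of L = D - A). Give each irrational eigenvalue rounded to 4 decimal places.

[0, 0, 0, 0, 0.8299, 2, 2, 2.6889, 4.4812]

With the vertex order [0, 1, 2, 3, 4, 5, 6, 7, 8], the degrees are [1, 0, 3, 2, 1, 2, 2, 1, 0], giving D = diag(1, 0, 3, 2, 1, 2, 2, 1, 0) and L = D - A. Diagonalising L (or applying a numerical eigensolver to the 9x9 matrix) gives the spectrum above. The 4 zero eigenvalues correspond to the 4 connected components. There are 4 zeros in the spectrum, matching the 4 components. The eigenvalues sum to 12, which equals trace(L) = 2|E|.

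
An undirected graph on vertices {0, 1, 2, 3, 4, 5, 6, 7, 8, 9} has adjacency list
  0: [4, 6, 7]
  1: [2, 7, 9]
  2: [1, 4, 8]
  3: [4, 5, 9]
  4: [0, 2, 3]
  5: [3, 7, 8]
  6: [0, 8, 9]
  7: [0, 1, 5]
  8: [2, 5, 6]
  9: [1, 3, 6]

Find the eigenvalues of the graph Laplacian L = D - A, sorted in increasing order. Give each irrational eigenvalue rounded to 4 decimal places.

Reading degrees in the order [0, 1, 2, 3, 4, 5, 6, 7, 8, 9] gives [3, 3, 3, 3, 3, 3, 3, 3, 3, 3]; set D = diag(3, 3, 3, 3, 3, 3, 3, 3, 3, 3) and form L = D - A. L is symmetric positive semidefinite, so every eigenvalue is real and nonnegative. The eigenvalues sum to 30, which equals trace(L) = 2|E|.

[0, 2, 2, 2, 2, 2, 5, 5, 5, 5]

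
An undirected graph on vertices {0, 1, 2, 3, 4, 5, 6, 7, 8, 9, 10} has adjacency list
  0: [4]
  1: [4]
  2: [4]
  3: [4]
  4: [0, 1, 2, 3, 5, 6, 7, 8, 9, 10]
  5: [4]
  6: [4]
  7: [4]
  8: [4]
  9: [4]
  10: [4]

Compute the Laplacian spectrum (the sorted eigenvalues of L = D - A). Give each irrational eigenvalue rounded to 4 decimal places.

[0, 1, 1, 1, 1, 1, 1, 1, 1, 1, 11]

Reading degrees in the order [0, 1, 2, 3, 4, 5, 6, 7, 8, 9, 10] gives [1, 1, 1, 1, 10, 1, 1, 1, 1, 1, 1]; set D = diag(1, 1, 1, 1, 10, 1, 1, 1, 1, 1, 1) and form L = D - A. Since every row of L sums to 0, the all-ones vector is in the kernel and 0 is an eigenvalue. By the matrix-tree theorem the graph has (1/11) * product of the nonzero eigenvalues = 1 spanning tree.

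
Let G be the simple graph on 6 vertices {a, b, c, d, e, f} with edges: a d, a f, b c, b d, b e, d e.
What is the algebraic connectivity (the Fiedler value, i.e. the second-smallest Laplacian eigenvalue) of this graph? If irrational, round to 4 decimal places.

Each diagonal entry of L is the vertex degree and each off-diagonal entry is -1 where an edge is present, 0 otherwise; in the order [a, b, c, d, e, f] the diagonal is [2, 3, 1, 3, 2, 1]. The smallest Laplacian eigenvalue is always 0. The next one, lambda_2 = 0.4131, measures how hard the graph is to disconnect: larger values mean better connectivity. By the matrix-tree theorem the graph has (1/6) * product of the nonzero eigenvalues = 3 spanning trees.

0.4131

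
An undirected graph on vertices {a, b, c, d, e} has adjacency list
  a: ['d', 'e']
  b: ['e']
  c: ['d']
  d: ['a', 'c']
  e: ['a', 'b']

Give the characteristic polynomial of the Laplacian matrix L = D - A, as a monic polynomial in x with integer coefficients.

x^5 - 8x^4 + 21x^3 - 20x^2 + 5x

Each diagonal entry of L is the vertex degree and each off-diagonal entry is -1 where an edge is present, 0 otherwise; in the order [a, b, c, d, e] the diagonal is [2, 1, 1, 2, 2]. L has integer entries, so p(x) = det(xI - L) has integer coefficients. Expanding the determinant yields x^5 - 8x^4 + 21x^3 - 20x^2 + 5x. Since p(0) = det(-L) = 0, x divides p(x).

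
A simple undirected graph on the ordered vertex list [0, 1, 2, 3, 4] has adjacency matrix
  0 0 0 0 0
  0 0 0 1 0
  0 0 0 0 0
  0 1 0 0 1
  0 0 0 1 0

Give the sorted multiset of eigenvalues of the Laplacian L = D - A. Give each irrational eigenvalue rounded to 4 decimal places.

With the vertex order [0, 1, 2, 3, 4], the degrees are [0, 1, 0, 2, 1], giving D = diag(0, 1, 0, 2, 1) and L = D - A. The multiplicity of 0 as a Laplacian eigenvalue equals the number of connected components. The 3 zero eigenvalues correspond to the 3 connected components. The largest eigenvalue, 3, is at most the vertex count 5.

[0, 0, 0, 1, 3]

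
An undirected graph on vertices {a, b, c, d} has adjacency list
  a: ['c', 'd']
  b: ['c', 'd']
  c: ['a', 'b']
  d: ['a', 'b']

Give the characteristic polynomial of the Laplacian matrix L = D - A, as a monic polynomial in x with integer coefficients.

x^4 - 8x^3 + 20x^2 - 16x

Each diagonal entry of L is the vertex degree and each off-diagonal entry is -1 where an edge is present, 0 otherwise; in the order [a, b, c, d] the diagonal is [2, 2, 2, 2]. L has integer entries, so p(x) = det(xI - L) has integer coefficients. Expanding the determinant yields x^4 - 8x^3 + 20x^2 - 16x. The constant term is 0 because L is singular (the all-ones vector lies in its kernel). By the matrix-tree theorem the graph has (1/4) * product of the nonzero eigenvalues = 4 spanning trees.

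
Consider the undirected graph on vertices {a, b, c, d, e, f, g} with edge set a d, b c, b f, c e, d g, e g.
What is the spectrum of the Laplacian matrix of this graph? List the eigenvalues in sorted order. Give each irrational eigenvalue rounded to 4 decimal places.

[0, 0.1981, 0.7530, 1.5550, 2.4450, 3.2470, 3.8019]

Reading degrees in the order [a, b, c, d, e, f, g] gives [1, 2, 2, 2, 2, 1, 2]; set D = diag(1, 2, 2, 2, 2, 1, 2) and form L = D - A. L is symmetric positive semidefinite, so every eigenvalue is real and nonnegative. The single zero eigenvalue shows the graph is connected. By the matrix-tree theorem the graph has (1/7) * product of the nonzero eigenvalues = 1 spanning tree. The largest eigenvalue, 3.8019, is at most the vertex count 7.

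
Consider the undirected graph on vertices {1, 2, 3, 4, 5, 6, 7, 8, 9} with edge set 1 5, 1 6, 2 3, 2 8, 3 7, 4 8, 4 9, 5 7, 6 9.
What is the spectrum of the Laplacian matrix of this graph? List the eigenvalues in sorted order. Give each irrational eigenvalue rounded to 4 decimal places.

Each diagonal entry of L is the vertex degree and each off-diagonal entry is -1 where an edge is present, 0 otherwise; in the order [1, 2, 3, 4, 5, 6, 7, 8, 9] the diagonal is [2, 2, 2, 2, 2, 2, 2, 2, 2]. The multiplicity of 0 as a Laplacian eigenvalue equals the number of connected components. The single zero eigenvalue shows the graph is connected. The largest eigenvalue, 3.8794, is at most the vertex count 9.

[0, 0.4679, 0.4679, 1.6527, 1.6527, 3, 3, 3.8794, 3.8794]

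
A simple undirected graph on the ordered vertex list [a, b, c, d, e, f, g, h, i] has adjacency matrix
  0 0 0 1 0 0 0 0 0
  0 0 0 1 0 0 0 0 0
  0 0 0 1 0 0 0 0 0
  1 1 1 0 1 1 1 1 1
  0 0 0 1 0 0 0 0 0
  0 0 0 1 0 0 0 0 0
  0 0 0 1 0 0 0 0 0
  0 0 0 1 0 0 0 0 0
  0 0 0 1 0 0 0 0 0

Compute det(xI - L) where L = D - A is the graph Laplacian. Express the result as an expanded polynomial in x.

Each diagonal entry of L is the vertex degree and each off-diagonal entry is -1 where an edge is present, 0 otherwise; in the order [a, b, c, d, e, f, g, h, i] the diagonal is [1, 1, 1, 8, 1, 1, 1, 1, 1]. Computing det(xI - L) by cofactor expansion (or equivalently via sum-over-permutations) gives x^9 - 16x^8 + 84x^7 - 224x^6 + 350x^5 - 336x^4 + 196x^3 - 64x^2 + 9x. Since p(0) = det(-L) = 0, x divides p(x). By the matrix-tree theorem the graph has (1/9) * product of the nonzero eigenvalues = 1 spanning tree.

x^9 - 16x^8 + 84x^7 - 224x^6 + 350x^5 - 336x^4 + 196x^3 - 64x^2 + 9x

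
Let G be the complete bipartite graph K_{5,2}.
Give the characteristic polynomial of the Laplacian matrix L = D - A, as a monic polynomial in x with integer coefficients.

x^7 - 20x^6 + 155x^5 - 600x^4 + 1240x^3 - 1312x^2 + 560x

The graph has 7 vertices and degree multiset [5, 5, 2, 2, 2, 2, 2]; D is the diagonal matrix of degrees and L = D - A. Computing det(xI - L) by cofactor expansion (or equivalently via sum-over-permutations) gives x^7 - 20x^6 + 155x^5 - 600x^4 + 1240x^3 - 1312x^2 + 560x. The coefficient of x^6 equals -trace(L) = -20, matching the sum of degrees. There is one zero in the spectrum, matching the 1 component.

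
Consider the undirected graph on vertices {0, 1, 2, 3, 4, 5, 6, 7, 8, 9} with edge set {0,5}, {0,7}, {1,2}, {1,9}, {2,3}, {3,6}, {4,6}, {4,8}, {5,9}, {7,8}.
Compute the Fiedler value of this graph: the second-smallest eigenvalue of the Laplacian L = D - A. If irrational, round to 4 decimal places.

0.3820

With the vertex order [0, 1, 2, 3, 4, 5, 6, 7, 8, 9], the degrees are [2, 2, 2, 2, 2, 2, 2, 2, 2, 2], giving D = diag(2, 2, 2, 2, 2, 2, 2, 2, 2, 2) and L = D - A. The sorted Laplacian eigenvalues are [0, 0.3820, 0.3820, 1.3820, 1.3820, 2.6180, 2.6180, 3.6180, 3.6180, 4]; the algebraic connectivity is the second entry, 0.3820. The eigenvalues sum to 20, which equals trace(L) = 2|E|. By the matrix-tree theorem the graph has (1/10) * product of the nonzero eigenvalues = 10 spanning trees.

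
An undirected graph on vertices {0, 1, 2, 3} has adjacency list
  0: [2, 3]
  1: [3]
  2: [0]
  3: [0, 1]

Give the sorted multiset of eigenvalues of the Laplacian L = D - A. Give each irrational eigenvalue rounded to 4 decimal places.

Reading degrees in the order [0, 1, 2, 3] gives [2, 1, 1, 2]; set D = diag(2, 1, 1, 2) and form L = D - A. Since every row of L sums to 0, the all-ones vector is in the kernel and 0 is an eigenvalue. The eigenvalues sum to 6, which equals trace(L) = 2|E|. By the matrix-tree theorem the graph has (1/4) * product of the nonzero eigenvalues = 1 spanning tree.

[0, 0.5858, 2, 3.4142]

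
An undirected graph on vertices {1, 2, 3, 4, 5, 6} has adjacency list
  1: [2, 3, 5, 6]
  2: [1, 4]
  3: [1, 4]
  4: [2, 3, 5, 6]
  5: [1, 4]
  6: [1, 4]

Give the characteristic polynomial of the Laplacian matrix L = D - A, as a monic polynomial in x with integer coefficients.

x^6 - 16x^5 + 96x^4 - 272x^3 + 368x^2 - 192x

Each diagonal entry of L is the vertex degree and each off-diagonal entry is -1 where an edge is present, 0 otherwise; in the order [1, 2, 3, 4, 5, 6] the diagonal is [4, 2, 2, 4, 2, 2]. The eigenvalues of L are [0, 2, 2, 2, 4, 6]; the characteristic polynomial is the product of (x - lambda_i), which multiplies out to x^6 - 16x^5 + 96x^4 - 272x^3 + 368x^2 - 192x. Since p(0) = det(-L) = 0, x divides p(x). The largest eigenvalue, 6, is at most the vertex count 6.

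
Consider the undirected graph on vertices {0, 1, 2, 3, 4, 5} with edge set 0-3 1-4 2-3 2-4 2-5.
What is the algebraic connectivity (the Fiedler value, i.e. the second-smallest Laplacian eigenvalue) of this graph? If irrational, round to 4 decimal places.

With the vertex order [0, 1, 2, 3, 4, 5], the degrees are [1, 1, 3, 2, 2, 1], giving D = diag(1, 1, 3, 2, 2, 1) and L = D - A. The smallest Laplacian eigenvalue is always 0. The next one, lambda_2 = 0.3820, measures how hard the graph is to disconnect: larger values mean better connectivity. The eigenvalues sum to 10, which equals trace(L) = 2|E|.

0.3820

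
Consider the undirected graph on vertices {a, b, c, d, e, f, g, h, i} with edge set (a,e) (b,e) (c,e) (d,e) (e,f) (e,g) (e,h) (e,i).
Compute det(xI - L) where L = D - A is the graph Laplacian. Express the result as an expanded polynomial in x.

x^9 - 16x^8 + 84x^7 - 224x^6 + 350x^5 - 336x^4 + 196x^3 - 64x^2 + 9x

Each diagonal entry of L is the vertex degree and each off-diagonal entry is -1 where an edge is present, 0 otherwise; in the order [a, b, c, d, e, f, g, h, i] the diagonal is [1, 1, 1, 1, 8, 1, 1, 1, 1]. The eigenvalues of L are [0, 1, 1, 1, 1, 1, 1, 1, 9]; the characteristic polynomial is the product of (x - lambda_i), which multiplies out to x^9 - 16x^8 + 84x^7 - 224x^6 + 350x^5 - 336x^4 + 196x^3 - 64x^2 + 9x. The coefficient of x^8 equals -trace(L) = -16, matching the sum of degrees. The eigenvalues sum to 16, which equals trace(L) = 2|E|. There is one zero in the spectrum, matching the 1 component.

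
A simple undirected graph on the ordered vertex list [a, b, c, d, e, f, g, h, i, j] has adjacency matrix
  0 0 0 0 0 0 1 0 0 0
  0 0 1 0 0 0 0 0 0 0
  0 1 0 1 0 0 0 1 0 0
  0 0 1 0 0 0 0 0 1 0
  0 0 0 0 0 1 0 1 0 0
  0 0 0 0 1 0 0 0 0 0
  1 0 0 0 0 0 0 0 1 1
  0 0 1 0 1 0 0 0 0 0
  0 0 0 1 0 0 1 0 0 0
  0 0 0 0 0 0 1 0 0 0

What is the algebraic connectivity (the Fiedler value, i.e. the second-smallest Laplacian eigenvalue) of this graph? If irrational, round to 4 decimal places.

Reading degrees in the order [a, b, c, d, e, f, g, h, i, j] gives [1, 1, 3, 2, 2, 1, 3, 2, 2, 1]; set D = diag(1, 1, 3, 2, 2, 1, 3, 2, 2, 1) and form L = D - A. Computing the eigenvalues of L and sorting gives [0, 0.1257, 0.4097, 1, 1, 1.4295, 2.4234, 3.0954, 4.0925, 4.4238]. The Fiedler value lambda_2 = 0.1257 is strictly positive, so the graph is connected. The eigenvalues sum to 18, which equals trace(L) = 2|E|. By the matrix-tree theorem the graph has (1/10) * product of the nonzero eigenvalues = 1 spanning tree.

0.1257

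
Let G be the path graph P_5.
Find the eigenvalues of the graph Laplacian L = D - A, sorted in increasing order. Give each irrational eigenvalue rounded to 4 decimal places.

[0, 0.3820, 1.3820, 2.6180, 3.6180]

The graph has 5 vertices and degree multiset [2, 2, 2, 1, 1]; D is the diagonal matrix of degrees and L = D - A. Diagonalising L (or applying a numerical eigensolver to the 5x5 matrix) gives the spectrum above. The single zero eigenvalue shows the graph is connected. By the matrix-tree theorem the graph has (1/5) * product of the nonzero eigenvalues = 1 spanning tree.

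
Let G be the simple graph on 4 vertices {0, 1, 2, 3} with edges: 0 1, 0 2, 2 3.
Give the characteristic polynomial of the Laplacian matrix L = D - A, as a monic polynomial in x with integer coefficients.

Each diagonal entry of L is the vertex degree and each off-diagonal entry is -1 where an edge is present, 0 otherwise; in the order [0, 1, 2, 3] the diagonal is [2, 1, 2, 1]. Computing det(xI - L) by cofactor expansion (or equivalently via sum-over-permutations) gives x^4 - 6x^3 + 10x^2 - 4x. Since p(0) = det(-L) = 0, x divides p(x). The largest eigenvalue, 3.4142, is at most the vertex count 4.

x^4 - 6x^3 + 10x^2 - 4x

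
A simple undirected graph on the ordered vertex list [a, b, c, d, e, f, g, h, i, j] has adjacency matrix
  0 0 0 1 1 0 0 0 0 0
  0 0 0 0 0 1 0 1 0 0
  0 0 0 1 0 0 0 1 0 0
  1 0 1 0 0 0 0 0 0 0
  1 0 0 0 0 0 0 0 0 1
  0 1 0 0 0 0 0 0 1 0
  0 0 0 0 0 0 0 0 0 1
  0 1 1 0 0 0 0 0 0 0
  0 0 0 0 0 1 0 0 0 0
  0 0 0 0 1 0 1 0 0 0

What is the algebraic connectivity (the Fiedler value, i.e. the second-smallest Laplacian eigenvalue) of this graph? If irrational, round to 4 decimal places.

0.0979

Each diagonal entry of L is the vertex degree and each off-diagonal entry is -1 where an edge is present, 0 otherwise; in the order [a, b, c, d, e, f, g, h, i, j] the diagonal is [2, 2, 2, 2, 2, 2, 1, 2, 1, 2]. The smallest Laplacian eigenvalue is always 0. The next one, lambda_2 = 0.0979, measures how hard the graph is to disconnect: larger values mean better connectivity.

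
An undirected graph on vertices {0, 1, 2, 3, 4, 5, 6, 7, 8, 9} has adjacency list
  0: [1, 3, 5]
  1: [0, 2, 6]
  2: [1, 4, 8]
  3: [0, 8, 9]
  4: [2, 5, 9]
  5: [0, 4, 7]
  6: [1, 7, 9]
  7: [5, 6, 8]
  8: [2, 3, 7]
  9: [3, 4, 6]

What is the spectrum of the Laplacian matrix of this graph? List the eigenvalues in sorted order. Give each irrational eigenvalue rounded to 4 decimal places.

Reading degrees in the order [0, 1, 2, 3, 4, 5, 6, 7, 8, 9] gives [3, 3, 3, 3, 3, 3, 3, 3, 3, 3]; set D = diag(3, 3, 3, 3, 3, 3, 3, 3, 3, 3) and form L = D - A. The multiplicity of 0 as a Laplacian eigenvalue equals the number of connected components. The single zero eigenvalue shows the graph is connected. The eigenvalues sum to 30, which equals trace(L) = 2|E|. The largest eigenvalue, 5, is at most the vertex count 10.

[0, 2, 2, 2, 2, 2, 5, 5, 5, 5]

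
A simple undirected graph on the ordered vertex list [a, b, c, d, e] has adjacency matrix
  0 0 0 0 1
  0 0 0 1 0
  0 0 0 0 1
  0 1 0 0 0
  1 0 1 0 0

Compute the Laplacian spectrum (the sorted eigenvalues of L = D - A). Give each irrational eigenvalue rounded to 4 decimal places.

[0, 0, 1, 2, 3]

Each diagonal entry of L is the vertex degree and each off-diagonal entry is -1 where an edge is present, 0 otherwise; in the order [a, b, c, d, e] the diagonal is [1, 1, 1, 1, 2]. Since every row of L sums to 0, the all-ones vector is in the kernel and 0 is an eigenvalue. The 2 zero eigenvalues correspond to the 2 connected components. There are 2 zeros in the spectrum, matching the 2 components.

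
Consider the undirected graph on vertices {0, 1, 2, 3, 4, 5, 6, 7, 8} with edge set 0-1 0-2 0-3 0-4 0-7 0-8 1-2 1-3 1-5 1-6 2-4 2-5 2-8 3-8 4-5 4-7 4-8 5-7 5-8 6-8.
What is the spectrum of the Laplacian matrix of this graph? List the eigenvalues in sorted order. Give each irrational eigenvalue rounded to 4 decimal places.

Reading degrees in the order [0, 1, 2, 3, 4, 5, 6, 7, 8] gives [6, 5, 5, 3, 5, 5, 2, 3, 6]; set D = diag(6, 5, 5, 3, 5, 5, 2, 3, 6) and form L = D - A. Diagonalising L (or applying a numerical eigensolver to the 9x9 matrix) gives the spectrum above. The eigenvalues sum to 40, which equals trace(L) = 2|E|.

[0, 1.7534, 2.5655, 3.6464, 4.9458, 5.5754, 6.4725, 7.0245, 8.0166]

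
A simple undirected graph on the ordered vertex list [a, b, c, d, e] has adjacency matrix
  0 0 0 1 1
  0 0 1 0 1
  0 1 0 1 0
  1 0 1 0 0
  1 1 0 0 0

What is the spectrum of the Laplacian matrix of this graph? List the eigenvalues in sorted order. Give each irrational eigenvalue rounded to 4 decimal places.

[0, 1.3820, 1.3820, 3.6180, 3.6180]

Each diagonal entry of L is the vertex degree and each off-diagonal entry is -1 where an edge is present, 0 otherwise; in the order [a, b, c, d, e] the diagonal is [2, 2, 2, 2, 2]. Diagonalising L (or applying a numerical eigensolver to the 5x5 matrix) gives the spectrum above. The eigenvalues sum to 10, which equals trace(L) = 2|E|.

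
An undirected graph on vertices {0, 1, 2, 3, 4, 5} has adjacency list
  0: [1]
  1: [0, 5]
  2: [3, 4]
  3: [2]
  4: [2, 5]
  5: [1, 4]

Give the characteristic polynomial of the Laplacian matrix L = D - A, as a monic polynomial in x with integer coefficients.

Reading degrees in the order [0, 1, 2, 3, 4, 5] gives [1, 2, 2, 1, 2, 2]; set D = diag(1, 2, 2, 1, 2, 2) and form L = D - A. Computing det(xI - L) by cofactor expansion (or equivalently via sum-over-permutations) gives x^6 - 10x^5 + 36x^4 - 56x^3 + 35x^2 - 6x. Since p(0) = det(-L) = 0, x divides p(x). By the matrix-tree theorem the graph has (1/6) * product of the nonzero eigenvalues = 1 spanning tree. The largest eigenvalue, 3.7321, is at most the vertex count 6.

x^6 - 10x^5 + 36x^4 - 56x^3 + 35x^2 - 6x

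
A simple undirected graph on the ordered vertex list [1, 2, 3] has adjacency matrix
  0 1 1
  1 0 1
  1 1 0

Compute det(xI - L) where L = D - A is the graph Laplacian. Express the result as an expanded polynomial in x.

x^3 - 6x^2 + 9x

Each diagonal entry of L is the vertex degree and each off-diagonal entry is -1 where an edge is present, 0 otherwise; in the order [1, 2, 3] the diagonal is [2, 2, 2]. The eigenvalues of L are [0, 3, 3]; the characteristic polynomial is the product of (x - lambda_i), which multiplies out to x^3 - 6x^2 + 9x. The coefficient of x^2 equals -trace(L) = -6, matching the sum of degrees. The largest eigenvalue, 3, is at most the vertex count 3.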